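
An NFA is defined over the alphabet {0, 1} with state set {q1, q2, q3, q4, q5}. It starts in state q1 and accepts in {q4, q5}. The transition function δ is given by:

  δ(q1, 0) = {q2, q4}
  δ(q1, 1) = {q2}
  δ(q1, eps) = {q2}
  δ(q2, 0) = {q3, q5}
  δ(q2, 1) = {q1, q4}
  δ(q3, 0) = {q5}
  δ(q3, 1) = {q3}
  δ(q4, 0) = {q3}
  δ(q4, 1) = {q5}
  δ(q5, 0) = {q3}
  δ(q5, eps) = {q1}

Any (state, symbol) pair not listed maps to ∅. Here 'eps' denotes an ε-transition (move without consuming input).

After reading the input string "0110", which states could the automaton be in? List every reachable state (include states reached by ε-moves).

{q1, q2, q3, q4, q5}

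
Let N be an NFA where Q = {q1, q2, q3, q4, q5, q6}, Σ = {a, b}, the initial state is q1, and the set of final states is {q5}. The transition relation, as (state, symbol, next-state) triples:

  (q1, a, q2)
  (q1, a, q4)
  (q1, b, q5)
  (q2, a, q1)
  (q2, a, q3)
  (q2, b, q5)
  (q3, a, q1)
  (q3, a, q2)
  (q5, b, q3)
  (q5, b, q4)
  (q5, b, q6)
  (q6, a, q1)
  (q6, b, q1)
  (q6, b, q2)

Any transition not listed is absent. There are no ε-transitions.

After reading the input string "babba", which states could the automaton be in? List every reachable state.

∅

Start in {q1}.
Read 'b': {q1} → {q5}.
Read 'a': {q5} → ∅.
The set is empty and remains empty for the remaining 3 symbols.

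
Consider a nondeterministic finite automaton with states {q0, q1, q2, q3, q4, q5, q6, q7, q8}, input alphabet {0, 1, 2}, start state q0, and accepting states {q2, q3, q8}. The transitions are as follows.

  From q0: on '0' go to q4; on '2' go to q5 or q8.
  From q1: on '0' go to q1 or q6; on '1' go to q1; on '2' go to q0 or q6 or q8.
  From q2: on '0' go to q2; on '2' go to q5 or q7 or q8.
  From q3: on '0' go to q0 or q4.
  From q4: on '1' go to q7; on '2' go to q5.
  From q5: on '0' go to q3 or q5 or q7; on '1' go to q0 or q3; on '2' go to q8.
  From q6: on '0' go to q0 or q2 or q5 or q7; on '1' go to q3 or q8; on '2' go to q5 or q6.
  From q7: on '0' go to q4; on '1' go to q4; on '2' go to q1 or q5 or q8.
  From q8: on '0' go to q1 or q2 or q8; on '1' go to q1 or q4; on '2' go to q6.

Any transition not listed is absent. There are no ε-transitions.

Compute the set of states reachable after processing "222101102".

Start in {q0}.
Read '2': q0→{q5, q8}; now {q5, q8}.
Read '2': q5→{q8}, q8→{q6}; now {q6, q8}.
Read '2': q6→{q5, q6}, q8→{q6}; now {q5, q6}.
Read '1': q5→{q0, q3}, q6→{q3, q8}; now {q0, q3, q8}.
Read '0': q0→{q4}, q3→{q0, q4}, q8→{q1, q2, q8}; now {q0, q1, q2, q4, q8}.
Read '1': q0→∅, q1→{q1}, q2→∅, q4→{q7}, q8→{q1, q4}; now {q1, q4, q7}.
Read '1': q1→{q1}, q4→{q7}, q7→{q4}; now {q1, q4, q7}.
Read '0': q1→{q1, q6}, q4→∅, q7→{q4}; now {q1, q4, q6}.
Read '2': q1→{q0, q6, q8}, q4→{q5}, q6→{q5, q6}; now {q0, q5, q6, q8}.

{q0, q5, q6, q8}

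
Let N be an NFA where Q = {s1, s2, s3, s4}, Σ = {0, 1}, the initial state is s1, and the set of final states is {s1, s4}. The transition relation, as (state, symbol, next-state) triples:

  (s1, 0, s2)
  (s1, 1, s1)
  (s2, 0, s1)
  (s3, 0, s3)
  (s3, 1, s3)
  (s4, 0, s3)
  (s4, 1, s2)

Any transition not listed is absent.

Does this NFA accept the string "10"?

Start in {s1}.
Read '1': s1→{s1}; now {s1}.
Read '0': s1→{s2}; now {s2}.
The final set {s2} contains no accepting state.

No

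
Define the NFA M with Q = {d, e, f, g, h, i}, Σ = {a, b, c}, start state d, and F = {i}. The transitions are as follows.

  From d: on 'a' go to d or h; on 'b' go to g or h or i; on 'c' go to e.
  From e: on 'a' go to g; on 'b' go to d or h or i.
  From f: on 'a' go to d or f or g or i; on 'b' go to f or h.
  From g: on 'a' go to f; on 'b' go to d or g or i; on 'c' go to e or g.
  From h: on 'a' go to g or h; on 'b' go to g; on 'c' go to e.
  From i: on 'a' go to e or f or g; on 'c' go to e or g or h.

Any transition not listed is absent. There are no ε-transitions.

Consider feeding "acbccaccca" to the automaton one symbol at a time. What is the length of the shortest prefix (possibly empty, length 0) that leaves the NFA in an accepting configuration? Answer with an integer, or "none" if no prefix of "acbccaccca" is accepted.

3

Start in {d}.
Read 'a': d→{d, h}; now {d, h}.
Read 'c': d→{e}, h→{e}; now {e}.
Read 'b': e→{d, h, i}; now {d, h, i}.
None of the earlier sets intersect F, but {d, h, i} does.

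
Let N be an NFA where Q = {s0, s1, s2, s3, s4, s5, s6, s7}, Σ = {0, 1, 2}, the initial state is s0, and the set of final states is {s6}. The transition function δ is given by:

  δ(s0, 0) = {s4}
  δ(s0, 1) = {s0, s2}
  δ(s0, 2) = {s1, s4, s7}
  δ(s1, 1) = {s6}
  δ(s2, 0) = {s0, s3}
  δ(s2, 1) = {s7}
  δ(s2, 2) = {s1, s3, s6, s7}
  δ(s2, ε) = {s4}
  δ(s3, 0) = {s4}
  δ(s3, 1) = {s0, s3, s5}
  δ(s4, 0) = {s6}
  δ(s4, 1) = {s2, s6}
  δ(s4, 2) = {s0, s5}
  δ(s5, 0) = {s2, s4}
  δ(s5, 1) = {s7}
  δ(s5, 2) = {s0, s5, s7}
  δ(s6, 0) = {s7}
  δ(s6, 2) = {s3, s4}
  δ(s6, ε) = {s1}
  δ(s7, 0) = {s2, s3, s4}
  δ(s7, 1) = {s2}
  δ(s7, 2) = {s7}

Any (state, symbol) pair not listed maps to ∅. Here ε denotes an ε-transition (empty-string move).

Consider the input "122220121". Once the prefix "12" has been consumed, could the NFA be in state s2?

Start in {s0}.
Read '1': s0→{s0, s2}; union {s0, s2}; ε-closure = {s0, s2, s4}.
Read '2': s0→{s1, s4, s7}, s2→{s1, s3, s6, s7}, s4→{s0, s5}; now {s0, s1, s3, s4, s5, s6, s7}.
State s2 is not in {s0, s1, s3, s4, s5, s6, s7}.

No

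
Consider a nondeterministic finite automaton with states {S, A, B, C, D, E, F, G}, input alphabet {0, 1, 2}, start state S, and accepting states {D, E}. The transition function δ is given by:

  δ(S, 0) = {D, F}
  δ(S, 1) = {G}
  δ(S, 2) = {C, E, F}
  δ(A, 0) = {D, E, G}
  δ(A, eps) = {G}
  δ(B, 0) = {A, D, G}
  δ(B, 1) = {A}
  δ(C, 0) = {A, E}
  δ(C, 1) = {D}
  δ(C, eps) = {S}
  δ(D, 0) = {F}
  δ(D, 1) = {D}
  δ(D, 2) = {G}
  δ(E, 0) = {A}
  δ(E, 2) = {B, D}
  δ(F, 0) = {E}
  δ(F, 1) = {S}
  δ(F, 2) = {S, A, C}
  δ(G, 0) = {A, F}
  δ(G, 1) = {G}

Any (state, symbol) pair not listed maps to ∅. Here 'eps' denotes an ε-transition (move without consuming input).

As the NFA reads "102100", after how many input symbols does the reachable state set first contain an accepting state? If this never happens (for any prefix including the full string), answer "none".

Start in {S}.
Read '1': {S} → {G}.
Read '0': {G} → {A, F, G}.
Read '2': {A, F, G} → {S, A, C, G}.
Read '1': {S, A, C, G} → {D, G}.
None of the earlier sets intersect F, but {D, G} does.

4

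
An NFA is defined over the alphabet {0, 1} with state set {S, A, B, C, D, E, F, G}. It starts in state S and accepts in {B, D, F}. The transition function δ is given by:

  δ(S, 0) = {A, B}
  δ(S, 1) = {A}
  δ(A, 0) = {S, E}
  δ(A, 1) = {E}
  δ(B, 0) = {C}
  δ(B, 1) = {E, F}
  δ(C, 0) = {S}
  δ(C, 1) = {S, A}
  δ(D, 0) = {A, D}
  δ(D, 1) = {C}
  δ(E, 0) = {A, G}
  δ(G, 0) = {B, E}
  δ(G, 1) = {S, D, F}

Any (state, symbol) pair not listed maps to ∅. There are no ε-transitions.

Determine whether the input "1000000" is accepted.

Yes

Start in {S}.
Read '1': S→{A}; now {A}.
Read '0': A→{S, E}; now {S, E}.
Read '0': S→{A, B}, E→{A, G}; now {A, B, G}.
Read '0': A→{S, E}, B→{C}, G→{B, E}; now {S, B, C, E}.
Read '0': S→{A, B}, B→{C}, C→{S}, E→{A, G}; now {S, A, B, C, G}.
Read '0': S→{A, B}, A→{S, E}, B→{C}, C→{S}, G→{B, E}; now {S, A, B, C, E}.
Read '0': S→{A, B}, A→{S, E}, B→{C}, C→{S}, E→{A, G}; now {S, A, B, C, E, G}.
The final set {S, A, B, C, E, G} contains the accepting state B.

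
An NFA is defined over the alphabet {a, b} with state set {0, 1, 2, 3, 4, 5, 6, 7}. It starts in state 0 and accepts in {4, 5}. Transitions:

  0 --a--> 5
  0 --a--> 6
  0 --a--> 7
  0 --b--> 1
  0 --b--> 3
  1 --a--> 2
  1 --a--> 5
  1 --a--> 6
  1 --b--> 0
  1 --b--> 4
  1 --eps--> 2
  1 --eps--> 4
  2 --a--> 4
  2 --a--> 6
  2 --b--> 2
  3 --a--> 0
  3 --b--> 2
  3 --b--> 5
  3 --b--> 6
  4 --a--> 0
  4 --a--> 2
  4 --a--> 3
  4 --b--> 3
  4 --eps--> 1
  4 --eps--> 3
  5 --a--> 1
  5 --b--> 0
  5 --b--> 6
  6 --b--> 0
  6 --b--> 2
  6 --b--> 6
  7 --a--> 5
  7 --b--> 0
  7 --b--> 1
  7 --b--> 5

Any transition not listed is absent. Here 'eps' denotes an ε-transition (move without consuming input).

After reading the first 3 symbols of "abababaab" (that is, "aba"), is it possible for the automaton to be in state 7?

Start in {0}.
Read 'a': {0} → {5, 6, 7}.
Read 'b': {5, 6, 7} → {0, 1, 2, 3, 4, 5, 6}.
Read 'a': {0, 1, 2, 3, 4, 5, 6} → {0, 1, 2, 3, 4, 5, 6, 7}.
State 7 is in {0, 1, 2, 3, 4, 5, 6, 7}.

Yes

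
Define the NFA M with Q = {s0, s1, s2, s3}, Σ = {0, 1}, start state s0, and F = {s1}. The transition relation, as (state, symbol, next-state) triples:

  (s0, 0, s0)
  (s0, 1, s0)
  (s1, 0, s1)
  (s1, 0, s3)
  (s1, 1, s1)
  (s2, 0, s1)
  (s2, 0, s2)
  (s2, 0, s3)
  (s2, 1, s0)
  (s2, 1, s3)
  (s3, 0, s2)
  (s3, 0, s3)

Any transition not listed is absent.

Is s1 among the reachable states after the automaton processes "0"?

No

Start in {s0}.
Read '0': {s0} → {s0}.
State s1 is not in {s0}.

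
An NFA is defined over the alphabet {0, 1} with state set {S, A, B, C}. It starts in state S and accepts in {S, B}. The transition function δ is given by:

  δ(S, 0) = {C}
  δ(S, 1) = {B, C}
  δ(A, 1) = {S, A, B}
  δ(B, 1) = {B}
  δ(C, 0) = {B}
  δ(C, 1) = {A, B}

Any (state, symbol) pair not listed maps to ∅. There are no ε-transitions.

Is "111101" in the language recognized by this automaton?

Start in {S}.
Read '1': {S} → {B, C}.
Read '1': {B, C} → {A, B}.
Read '1': {A, B} → {S, A, B}.
Read '1': {S, A, B} → {S, A, B, C}.
Read '0': {S, A, B, C} → {B, C}.
Read '1': {B, C} → {A, B}.
The final set {A, B} contains the accepting state B.

Yes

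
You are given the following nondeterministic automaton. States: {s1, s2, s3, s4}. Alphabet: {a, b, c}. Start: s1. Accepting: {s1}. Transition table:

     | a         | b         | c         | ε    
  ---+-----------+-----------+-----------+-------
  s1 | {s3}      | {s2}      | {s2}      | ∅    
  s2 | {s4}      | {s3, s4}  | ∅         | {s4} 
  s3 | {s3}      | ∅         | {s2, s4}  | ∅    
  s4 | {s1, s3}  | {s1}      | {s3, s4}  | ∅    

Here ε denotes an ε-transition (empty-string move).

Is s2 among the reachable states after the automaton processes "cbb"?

Yes

Start in {s1}.
Read 'c': s1→{s2}; union {s2}; ε-closure = {s2, s4}.
Read 'b': s2→{s3, s4}, s4→{s1}; now {s1, s3, s4}.
Read 'b': s1→{s2}, s3→∅, s4→{s1}; union {s1, s2}; ε-closure = {s1, s2, s4}.
State s2 is in {s1, s2, s4}.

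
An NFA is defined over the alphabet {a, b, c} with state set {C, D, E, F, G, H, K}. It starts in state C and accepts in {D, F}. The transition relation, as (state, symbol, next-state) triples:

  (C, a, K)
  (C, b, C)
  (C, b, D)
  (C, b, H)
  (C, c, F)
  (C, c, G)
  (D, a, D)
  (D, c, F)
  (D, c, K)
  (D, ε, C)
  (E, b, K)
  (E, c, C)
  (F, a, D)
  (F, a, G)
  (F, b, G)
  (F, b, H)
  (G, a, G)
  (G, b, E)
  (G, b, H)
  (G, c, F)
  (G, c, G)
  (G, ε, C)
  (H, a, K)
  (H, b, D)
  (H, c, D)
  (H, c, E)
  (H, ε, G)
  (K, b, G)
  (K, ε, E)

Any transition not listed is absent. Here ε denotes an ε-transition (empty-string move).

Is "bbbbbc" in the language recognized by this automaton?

Start in {C}.
Read 'b': {C} → {C, D, G, H}.
Read 'b': {C, D, G, H} → {C, D, E, G, H}.
Read 'b': {C, D, E, G, H} → {C, D, E, G, H, K}.
Read 'b': {C, D, E, G, H, K} → {C, D, E, G, H, K}.
Read 'b': {C, D, E, G, H, K} → {C, D, E, G, H, K}.
Read 'c': {C, D, E, G, H, K} → {C, D, E, F, G, K}.
The final set {C, D, E, F, G, K} contains the accepting states D, F.

Yes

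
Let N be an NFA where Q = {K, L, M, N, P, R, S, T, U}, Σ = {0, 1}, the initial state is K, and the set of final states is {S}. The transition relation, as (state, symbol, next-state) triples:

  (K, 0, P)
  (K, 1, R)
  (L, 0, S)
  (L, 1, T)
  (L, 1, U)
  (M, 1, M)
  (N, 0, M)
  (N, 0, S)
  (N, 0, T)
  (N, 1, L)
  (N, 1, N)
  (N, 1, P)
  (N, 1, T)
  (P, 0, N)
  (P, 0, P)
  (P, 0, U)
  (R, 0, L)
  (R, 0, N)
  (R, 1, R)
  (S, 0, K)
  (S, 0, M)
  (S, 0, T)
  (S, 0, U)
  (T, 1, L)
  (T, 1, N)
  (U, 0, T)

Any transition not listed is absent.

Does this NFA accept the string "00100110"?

Start in {K}.
Read '0': {K} → {P}.
Read '0': {P} → {N, P, U}.
Read '1': {N, P, U} → {L, N, P, T}.
Read '0': {L, N, P, T} → {M, N, P, S, T, U}.
Read '0': {M, N, P, S, T, U} → {K, M, N, P, S, T, U}.
Read '1': {K, M, N, P, S, T, U} → {L, M, N, P, R, T}.
Read '1': {L, M, N, P, R, T} → {L, M, N, P, R, T, U}.
Read '0': {L, M, N, P, R, T, U} → {L, M, N, P, S, T, U}.
The final set {L, M, N, P, S, T, U} contains the accepting state S.

Yes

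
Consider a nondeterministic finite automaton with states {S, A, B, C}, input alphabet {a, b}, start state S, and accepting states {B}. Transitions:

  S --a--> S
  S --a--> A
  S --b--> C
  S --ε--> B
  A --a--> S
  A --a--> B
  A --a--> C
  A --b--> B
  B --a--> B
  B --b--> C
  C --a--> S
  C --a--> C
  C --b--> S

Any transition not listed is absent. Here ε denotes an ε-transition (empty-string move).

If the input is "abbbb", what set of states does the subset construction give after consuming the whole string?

{S, B, C}

Start: ε-closure({S}) = {S, B}.
Read 'a': {S, B} → {S, A, B}.
Read 'b': {S, A, B} → {B, C}.
Read 'b': {B, C} → {S, B, C}.
Read 'b': {S, B, C} → {S, B, C}.
Read 'b': {S, B, C} → {S, B, C}.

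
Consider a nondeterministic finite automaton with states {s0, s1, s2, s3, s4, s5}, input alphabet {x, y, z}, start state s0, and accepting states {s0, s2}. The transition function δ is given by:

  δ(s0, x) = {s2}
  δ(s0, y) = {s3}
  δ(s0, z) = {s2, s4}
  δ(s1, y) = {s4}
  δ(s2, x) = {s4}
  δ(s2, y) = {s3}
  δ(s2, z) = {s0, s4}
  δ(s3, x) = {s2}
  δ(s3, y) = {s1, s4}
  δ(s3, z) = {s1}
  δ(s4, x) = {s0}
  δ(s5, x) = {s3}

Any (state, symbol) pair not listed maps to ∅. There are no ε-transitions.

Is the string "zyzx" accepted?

Start in {s0}.
Read 'z': s0→{s2, s4}; now {s2, s4}.
Read 'y': s2→{s3}, s4→∅; now {s3}.
Read 'z': s3→{s1}; now {s1}.
Read 'x': s1→∅; now ∅.
The final set ∅ contains no accepting state.

No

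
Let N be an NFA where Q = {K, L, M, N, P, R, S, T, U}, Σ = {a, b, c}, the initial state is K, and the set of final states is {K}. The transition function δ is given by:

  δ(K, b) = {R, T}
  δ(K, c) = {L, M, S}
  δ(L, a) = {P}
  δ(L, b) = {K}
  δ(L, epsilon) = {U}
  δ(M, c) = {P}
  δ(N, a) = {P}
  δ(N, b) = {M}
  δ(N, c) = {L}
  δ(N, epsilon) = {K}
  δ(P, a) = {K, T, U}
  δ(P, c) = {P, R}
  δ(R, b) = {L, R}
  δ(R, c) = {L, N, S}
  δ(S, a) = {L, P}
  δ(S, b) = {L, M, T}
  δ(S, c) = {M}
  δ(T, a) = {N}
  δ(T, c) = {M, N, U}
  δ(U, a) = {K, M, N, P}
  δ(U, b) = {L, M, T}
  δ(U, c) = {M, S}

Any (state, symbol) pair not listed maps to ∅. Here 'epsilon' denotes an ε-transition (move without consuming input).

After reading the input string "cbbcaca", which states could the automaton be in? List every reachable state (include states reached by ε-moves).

Start in {K}.
Read 'c': {K} → {L, M, S, U}.
Read 'b': {L, M, S, U} → {K, L, M, T, U}.
Read 'b': {K, L, M, T, U} → {K, L, M, R, T, U}.
Read 'c': {K, L, M, R, T, U} → {K, L, M, N, P, S, U}.
Read 'a': {K, L, M, N, P, S, U} → {K, L, M, N, P, T, U}.
Read 'c': {K, L, M, N, P, T, U} → {K, L, M, N, P, R, S, U}.
Read 'a': {K, L, M, N, P, R, S, U} → {K, L, M, N, P, T, U}.

{K, L, M, N, P, T, U}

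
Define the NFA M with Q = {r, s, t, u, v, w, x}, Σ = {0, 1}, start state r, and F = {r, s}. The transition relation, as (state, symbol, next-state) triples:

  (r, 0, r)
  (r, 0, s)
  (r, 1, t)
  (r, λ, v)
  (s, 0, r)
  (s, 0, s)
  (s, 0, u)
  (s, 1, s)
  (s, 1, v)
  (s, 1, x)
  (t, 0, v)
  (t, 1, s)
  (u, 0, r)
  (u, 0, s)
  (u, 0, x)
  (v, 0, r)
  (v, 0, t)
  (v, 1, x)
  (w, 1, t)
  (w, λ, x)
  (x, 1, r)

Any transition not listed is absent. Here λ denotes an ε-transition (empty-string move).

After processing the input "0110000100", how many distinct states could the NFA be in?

Start: ε-closure({r}) = {r, v}.
Read '0': {r, v} → {r, s, t, v}.
Read '1': {r, s, t, v} → {s, t, v, x}.
Read '1': {s, t, v, x} → {r, s, v, x}.
Read '0': {r, s, v, x} → {r, s, t, u, v}.
Read '0': {r, s, t, u, v} → {r, s, t, u, v, x}.
Read '0': {r, s, t, u, v, x} → {r, s, t, u, v, x}.
Read '0': {r, s, t, u, v, x} → {r, s, t, u, v, x}.
Read '1': {r, s, t, u, v, x} → {r, s, t, v, x}.
Read '0': {r, s, t, v, x} → {r, s, t, u, v}.
Read '0': {r, s, t, u, v} → {r, s, t, u, v, x}.
That set has 6 states.

6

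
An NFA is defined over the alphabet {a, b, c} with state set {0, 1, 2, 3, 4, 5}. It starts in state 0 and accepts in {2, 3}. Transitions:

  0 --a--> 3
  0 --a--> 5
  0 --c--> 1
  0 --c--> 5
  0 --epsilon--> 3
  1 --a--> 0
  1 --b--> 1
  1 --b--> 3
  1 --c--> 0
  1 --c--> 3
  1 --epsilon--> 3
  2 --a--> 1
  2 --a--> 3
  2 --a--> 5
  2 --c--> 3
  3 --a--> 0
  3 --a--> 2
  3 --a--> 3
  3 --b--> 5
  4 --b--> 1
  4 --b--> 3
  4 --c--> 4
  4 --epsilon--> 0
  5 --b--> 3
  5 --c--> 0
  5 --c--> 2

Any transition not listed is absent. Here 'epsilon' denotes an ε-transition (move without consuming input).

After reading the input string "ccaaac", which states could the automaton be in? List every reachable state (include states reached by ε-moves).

{0, 1, 2, 3, 5}

Start: ε-closure({0}) = {0, 3}.
Read 'c': 0→{1, 5}, 3→∅; union {1, 5}; ε-closure = {1, 3, 5}.
Read 'c': 1→{0, 3}, 3→∅, 5→{0, 2}; now {0, 2, 3}.
Read 'a': 0→{3, 5}, 2→{1, 3, 5}, 3→{0, 2, 3}; now {0, 1, 2, 3, 5}.
Read 'a': 0→{3, 5}, 1→{0}, 2→{1, 3, 5}, 3→{0, 2, 3}, 5→∅; now {0, 1, 2, 3, 5}.
Read 'a': 0→{3, 5}, 1→{0}, 2→{1, 3, 5}, 3→{0, 2, 3}, 5→∅; now {0, 1, 2, 3, 5}.
Read 'c': 0→{1, 5}, 1→{0, 3}, 2→{3}, 3→∅, 5→{0, 2}; now {0, 1, 2, 3, 5}.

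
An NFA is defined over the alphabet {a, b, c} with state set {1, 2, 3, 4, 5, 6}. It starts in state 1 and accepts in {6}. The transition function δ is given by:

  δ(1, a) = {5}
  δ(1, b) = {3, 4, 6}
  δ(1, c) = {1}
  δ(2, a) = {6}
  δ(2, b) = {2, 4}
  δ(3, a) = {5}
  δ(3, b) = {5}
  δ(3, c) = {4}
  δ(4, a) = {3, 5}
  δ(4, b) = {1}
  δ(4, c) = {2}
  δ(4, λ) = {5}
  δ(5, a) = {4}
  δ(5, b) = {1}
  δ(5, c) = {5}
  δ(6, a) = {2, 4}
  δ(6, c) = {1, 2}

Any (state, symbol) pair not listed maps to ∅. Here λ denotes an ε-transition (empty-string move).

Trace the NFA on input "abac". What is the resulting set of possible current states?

{5}

Start in {1}.
Read 'a': {1} → {5}.
Read 'b': {5} → {1}.
Read 'a': {1} → {5}.
Read 'c': {5} → {5}.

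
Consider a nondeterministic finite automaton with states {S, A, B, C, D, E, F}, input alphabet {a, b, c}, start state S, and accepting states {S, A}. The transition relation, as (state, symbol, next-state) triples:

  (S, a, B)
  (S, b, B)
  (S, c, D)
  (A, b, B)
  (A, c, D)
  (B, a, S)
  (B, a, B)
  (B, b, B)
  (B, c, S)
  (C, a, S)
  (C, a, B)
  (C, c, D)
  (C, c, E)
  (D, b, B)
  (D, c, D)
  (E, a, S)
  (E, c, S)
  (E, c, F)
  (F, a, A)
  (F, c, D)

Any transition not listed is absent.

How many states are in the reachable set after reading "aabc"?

Start in {S}.
Read 'a': S→{B}; now {B}.
Read 'a': B→{S, B}; now {S, B}.
Read 'b': S→{B}, B→{B}; now {B}.
Read 'c': B→{S}; now {S}.
That set has 1 state.

1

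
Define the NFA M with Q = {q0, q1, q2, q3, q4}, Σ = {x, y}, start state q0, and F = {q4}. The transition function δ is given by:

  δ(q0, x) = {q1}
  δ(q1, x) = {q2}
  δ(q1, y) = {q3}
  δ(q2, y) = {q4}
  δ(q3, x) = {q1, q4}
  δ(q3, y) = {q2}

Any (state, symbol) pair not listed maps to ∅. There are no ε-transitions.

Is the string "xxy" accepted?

Start in {q0}.
Read 'x': {q0} → {q1}.
Read 'x': {q1} → {q2}.
Read 'y': {q2} → {q4}.
The final set {q4} contains the accepting state q4.

Yes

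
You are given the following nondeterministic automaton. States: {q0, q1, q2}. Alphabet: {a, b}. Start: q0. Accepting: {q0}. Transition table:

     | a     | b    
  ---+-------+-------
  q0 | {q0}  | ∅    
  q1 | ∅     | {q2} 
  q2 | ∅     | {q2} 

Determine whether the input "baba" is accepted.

No

Start in {q0}.
Read 'b': {q0} → ∅.
The set is empty and remains empty for the remaining 3 symbols.
The final set ∅ contains no accepting state.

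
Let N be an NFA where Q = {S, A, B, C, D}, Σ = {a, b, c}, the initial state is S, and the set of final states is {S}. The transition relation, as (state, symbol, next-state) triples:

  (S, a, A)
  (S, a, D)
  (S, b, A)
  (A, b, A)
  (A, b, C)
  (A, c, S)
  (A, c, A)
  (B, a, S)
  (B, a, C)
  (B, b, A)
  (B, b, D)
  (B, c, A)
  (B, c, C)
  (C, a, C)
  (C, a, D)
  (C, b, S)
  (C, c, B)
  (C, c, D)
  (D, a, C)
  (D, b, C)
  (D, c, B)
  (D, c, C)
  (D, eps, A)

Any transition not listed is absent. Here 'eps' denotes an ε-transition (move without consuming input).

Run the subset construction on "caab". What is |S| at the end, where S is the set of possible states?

Start in {S}.
Read 'c': {S} → ∅.
The set is empty and remains empty for the remaining 3 symbols.
That set has 0 states.

0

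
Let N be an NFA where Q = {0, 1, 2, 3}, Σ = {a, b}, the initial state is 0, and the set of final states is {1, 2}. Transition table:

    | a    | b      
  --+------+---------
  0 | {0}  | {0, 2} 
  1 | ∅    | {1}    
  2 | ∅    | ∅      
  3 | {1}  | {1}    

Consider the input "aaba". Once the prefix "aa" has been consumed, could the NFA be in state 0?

Start in {0}.
Read 'a': 0→{0}; now {0}.
Read 'a': 0→{0}; now {0}.
State 0 is in {0}.

Yes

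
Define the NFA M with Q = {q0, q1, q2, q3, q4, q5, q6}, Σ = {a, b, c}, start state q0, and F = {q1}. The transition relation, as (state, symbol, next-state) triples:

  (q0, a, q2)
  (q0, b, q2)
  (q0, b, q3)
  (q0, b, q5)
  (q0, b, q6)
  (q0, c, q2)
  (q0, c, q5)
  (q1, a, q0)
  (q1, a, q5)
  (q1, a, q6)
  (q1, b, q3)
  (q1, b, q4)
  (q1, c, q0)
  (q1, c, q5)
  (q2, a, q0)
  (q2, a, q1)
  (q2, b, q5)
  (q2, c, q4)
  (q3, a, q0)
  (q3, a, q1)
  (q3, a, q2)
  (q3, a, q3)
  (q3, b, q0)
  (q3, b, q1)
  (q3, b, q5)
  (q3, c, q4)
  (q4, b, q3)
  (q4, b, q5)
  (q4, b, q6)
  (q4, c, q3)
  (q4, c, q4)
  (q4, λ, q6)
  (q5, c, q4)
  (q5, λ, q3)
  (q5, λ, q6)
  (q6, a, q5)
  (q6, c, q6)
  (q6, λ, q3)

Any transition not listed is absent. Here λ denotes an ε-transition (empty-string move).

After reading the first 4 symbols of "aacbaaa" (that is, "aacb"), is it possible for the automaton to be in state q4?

No

Start in {q0}.
Read 'a': {q0} → {q2}.
Read 'a': {q2} → {q0, q1}.
Read 'c': {q0, q1} → {q0, q2, q3, q5, q6}.
Read 'b': {q0, q2, q3, q5, q6} → {q0, q1, q2, q3, q5, q6}.
State q4 is not in {q0, q1, q2, q3, q5, q6}.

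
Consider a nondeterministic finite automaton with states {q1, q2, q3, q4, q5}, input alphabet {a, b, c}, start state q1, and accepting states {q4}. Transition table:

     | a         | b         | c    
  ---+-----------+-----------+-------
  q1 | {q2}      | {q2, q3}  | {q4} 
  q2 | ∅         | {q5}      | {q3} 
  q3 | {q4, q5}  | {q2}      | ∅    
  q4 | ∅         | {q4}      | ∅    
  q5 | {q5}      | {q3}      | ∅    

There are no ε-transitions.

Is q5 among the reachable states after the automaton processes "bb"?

Start in {q1}.
Read 'b': q1→{q2, q3}; now {q2, q3}.
Read 'b': q2→{q5}, q3→{q2}; now {q2, q5}.
State q5 is in {q2, q5}.

Yes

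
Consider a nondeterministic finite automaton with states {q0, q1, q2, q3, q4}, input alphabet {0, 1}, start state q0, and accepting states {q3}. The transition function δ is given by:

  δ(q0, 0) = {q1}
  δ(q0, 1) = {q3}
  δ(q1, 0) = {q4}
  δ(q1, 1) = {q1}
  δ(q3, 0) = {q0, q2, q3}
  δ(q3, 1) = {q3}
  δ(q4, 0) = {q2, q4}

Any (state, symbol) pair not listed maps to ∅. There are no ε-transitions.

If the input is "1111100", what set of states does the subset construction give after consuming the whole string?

{q0, q1, q2, q3}

Start in {q0}.
Read '1': q0→{q3}; now {q3}.
Read '1': q3→{q3}; now {q3}.
Read '1': q3→{q3}; now {q3}.
Read '1': q3→{q3}; now {q3}.
Read '1': q3→{q3}; now {q3}.
Read '0': q3→{q0, q2, q3}; now {q0, q2, q3}.
Read '0': q0→{q1}, q2→∅, q3→{q0, q2, q3}; now {q0, q1, q2, q3}.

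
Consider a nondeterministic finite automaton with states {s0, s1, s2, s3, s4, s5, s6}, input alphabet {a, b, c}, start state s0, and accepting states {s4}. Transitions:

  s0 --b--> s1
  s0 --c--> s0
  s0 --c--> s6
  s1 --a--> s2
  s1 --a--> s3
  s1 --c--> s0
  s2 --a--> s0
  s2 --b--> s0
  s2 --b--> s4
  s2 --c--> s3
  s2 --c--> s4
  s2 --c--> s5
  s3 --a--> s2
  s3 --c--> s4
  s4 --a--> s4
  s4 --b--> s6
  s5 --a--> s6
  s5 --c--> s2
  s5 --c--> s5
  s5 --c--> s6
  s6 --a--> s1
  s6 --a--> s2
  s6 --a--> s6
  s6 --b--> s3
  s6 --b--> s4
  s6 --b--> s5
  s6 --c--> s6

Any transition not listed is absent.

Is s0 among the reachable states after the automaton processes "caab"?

Start in {s0}.
Read 'c': s0→{s0, s6}; now {s0, s6}.
Read 'a': s0→∅, s6→{s1, s2, s6}; now {s1, s2, s6}.
Read 'a': s1→{s2, s3}, s2→{s0}, s6→{s1, s2, s6}; now {s0, s1, s2, s3, s6}.
Read 'b': s0→{s1}, s1→∅, s2→{s0, s4}, s3→∅, s6→{s3, s4, s5}; now {s0, s1, s3, s4, s5}.
State s0 is in {s0, s1, s3, s4, s5}.

Yes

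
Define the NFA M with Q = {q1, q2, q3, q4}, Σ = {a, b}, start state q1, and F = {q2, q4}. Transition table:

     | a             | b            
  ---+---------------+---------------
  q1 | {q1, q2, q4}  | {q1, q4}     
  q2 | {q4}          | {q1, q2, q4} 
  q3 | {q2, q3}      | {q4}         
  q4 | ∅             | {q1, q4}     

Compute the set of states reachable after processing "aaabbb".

Start in {q1}.
Read 'a': {q1} → {q1, q2, q4}.
Read 'a': {q1, q2, q4} → {q1, q2, q4}.
Read 'a': {q1, q2, q4} → {q1, q2, q4}.
Read 'b': {q1, q2, q4} → {q1, q2, q4}.
Read 'b': {q1, q2, q4} → {q1, q2, q4}.
Read 'b': {q1, q2, q4} → {q1, q2, q4}.

{q1, q2, q4}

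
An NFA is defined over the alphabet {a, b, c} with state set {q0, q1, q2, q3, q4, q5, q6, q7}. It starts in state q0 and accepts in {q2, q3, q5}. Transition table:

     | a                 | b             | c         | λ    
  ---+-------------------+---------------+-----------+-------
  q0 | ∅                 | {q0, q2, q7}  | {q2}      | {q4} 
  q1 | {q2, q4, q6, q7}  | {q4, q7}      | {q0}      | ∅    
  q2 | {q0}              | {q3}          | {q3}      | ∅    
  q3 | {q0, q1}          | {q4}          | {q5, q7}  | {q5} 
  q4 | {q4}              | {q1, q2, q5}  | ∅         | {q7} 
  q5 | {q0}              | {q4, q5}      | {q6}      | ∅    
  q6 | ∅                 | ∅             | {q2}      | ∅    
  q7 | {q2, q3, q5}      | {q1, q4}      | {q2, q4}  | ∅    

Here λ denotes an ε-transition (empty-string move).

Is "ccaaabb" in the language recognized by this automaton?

Start: ε-closure({q0}) = {q0, q4, q7}.
Read 'c': {q0, q4, q7} → {q2, q4, q7}.
Read 'c': {q2, q4, q7} → {q2, q3, q4, q5, q7}.
Read 'a': {q2, q3, q4, q5, q7} → {q0, q1, q2, q3, q4, q5, q7}.
Read 'a': {q0, q1, q2, q3, q4, q5, q7} → {q0, q1, q2, q3, q4, q5, q6, q7}.
Read 'a': {q0, q1, q2, q3, q4, q5, q6, q7} → {q0, q1, q2, q3, q4, q5, q6, q7}.
Read 'b': {q0, q1, q2, q3, q4, q5, q6, q7} → {q0, q1, q2, q3, q4, q5, q7}.
Read 'b': {q0, q1, q2, q3, q4, q5, q7} → {q0, q1, q2, q3, q4, q5, q7}.
The final set {q0, q1, q2, q3, q4, q5, q7} contains the accepting states q2, q3, q5.

Yes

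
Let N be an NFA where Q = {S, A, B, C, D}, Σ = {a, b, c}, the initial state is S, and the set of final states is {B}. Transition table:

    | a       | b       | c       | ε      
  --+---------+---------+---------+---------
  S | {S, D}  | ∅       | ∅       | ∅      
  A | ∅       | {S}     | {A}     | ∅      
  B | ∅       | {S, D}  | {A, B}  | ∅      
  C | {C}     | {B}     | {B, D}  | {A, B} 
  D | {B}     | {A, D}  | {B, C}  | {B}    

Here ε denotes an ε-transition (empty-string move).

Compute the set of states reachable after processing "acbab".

Start in {S}.
Read 'a': S→{S, D}; union {S, D}; ε-closure = {S, B, D}.
Read 'c': S→∅, B→{A, B}, D→{B, C}; now {A, B, C}.
Read 'b': A→{S}, B→{S, D}, C→{B}; now {S, B, D}.
Read 'a': S→{S, D}, B→∅, D→{B}; now {S, B, D}.
Read 'b': S→∅, B→{S, D}, D→{A, D}; union {S, A, D}; ε-closure = {S, A, B, D}.

{S, A, B, D}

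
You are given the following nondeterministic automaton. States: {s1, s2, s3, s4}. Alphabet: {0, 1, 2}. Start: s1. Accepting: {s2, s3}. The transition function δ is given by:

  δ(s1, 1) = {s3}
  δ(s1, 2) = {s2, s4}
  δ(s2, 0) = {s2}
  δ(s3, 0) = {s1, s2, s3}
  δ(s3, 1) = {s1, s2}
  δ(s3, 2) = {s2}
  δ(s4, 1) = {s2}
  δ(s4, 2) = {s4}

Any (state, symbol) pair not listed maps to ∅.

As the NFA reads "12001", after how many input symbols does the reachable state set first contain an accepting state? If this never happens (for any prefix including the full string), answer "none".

Start in {s1}.
Read '1': {s1} → {s3}.
None of the earlier sets intersect F, but {s3} does.

1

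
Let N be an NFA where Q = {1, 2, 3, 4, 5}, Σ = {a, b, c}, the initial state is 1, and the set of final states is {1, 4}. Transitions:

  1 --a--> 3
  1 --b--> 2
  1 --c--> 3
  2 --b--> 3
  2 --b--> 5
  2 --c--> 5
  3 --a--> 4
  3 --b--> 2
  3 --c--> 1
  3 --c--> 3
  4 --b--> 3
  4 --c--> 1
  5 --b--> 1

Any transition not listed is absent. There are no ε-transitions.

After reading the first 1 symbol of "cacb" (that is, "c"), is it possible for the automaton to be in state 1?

No

Start in {1}.
Read 'c': {1} → {3}.
State 1 is not in {3}.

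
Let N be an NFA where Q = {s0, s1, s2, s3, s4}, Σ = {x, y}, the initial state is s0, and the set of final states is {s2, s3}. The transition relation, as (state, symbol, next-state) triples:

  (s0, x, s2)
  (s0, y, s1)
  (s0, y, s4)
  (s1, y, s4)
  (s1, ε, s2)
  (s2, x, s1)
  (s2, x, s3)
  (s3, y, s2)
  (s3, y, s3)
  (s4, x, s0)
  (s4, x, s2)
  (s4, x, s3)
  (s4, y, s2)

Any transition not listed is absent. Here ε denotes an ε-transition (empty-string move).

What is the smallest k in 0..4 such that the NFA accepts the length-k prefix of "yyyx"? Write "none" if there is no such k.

1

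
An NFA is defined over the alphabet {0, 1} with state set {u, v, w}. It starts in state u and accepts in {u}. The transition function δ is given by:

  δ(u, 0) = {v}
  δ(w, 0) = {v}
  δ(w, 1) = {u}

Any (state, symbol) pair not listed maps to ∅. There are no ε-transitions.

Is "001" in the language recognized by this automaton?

No

Start in {u}.
Read '0': u→{v}; now {v}.
Read '0': v→∅; now ∅.
The set is empty and remains empty for the remaining 1 symbol.
The final set ∅ contains no accepting state.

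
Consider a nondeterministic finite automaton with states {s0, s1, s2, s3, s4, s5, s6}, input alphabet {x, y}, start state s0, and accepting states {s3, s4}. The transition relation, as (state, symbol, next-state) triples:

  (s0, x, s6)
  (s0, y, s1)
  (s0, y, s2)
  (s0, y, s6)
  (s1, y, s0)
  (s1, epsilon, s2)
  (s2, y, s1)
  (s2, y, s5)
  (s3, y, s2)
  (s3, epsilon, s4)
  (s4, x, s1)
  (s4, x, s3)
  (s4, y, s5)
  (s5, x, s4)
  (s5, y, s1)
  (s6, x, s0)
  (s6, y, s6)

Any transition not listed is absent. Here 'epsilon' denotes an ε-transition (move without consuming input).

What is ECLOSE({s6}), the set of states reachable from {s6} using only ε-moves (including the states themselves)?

{s6}

Begin with {s6}.
No ε-moves leave this set, so the closure equals the set itself.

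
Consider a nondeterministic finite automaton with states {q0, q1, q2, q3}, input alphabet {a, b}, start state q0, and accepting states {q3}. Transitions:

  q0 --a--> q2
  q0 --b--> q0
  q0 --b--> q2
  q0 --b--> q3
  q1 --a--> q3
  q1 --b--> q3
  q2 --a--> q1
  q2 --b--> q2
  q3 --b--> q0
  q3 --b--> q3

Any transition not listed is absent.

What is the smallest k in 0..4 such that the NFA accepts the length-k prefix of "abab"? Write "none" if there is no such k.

Start in {q0}.
Read 'a': q0→{q2}; now {q2}.
Read 'b': q2→{q2}; now {q2}.
Read 'a': q2→{q1}; now {q1}.
Read 'b': q1→{q3}; now {q3}.
None of the earlier sets intersect F, but {q3} does.

4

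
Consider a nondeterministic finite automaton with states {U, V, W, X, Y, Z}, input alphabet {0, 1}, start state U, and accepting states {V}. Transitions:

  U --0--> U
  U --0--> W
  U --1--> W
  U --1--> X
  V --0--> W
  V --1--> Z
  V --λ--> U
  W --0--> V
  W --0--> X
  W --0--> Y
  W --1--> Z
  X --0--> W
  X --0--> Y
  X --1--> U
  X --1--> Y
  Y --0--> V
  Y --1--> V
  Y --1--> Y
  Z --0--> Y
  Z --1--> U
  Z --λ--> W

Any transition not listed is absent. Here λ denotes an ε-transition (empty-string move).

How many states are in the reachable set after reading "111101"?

Start in {U}.
Read '1': U→{W, X}; now {W, X}.
Read '1': W→{Z}, X→{U, Y}; union {U, Y, Z}; ε-closure = {U, W, Y, Z}.
Read '1': U→{W, X}, W→{Z}, Y→{V, Y}, Z→{U}; now {U, V, W, X, Y, Z}.
Read '1': U→{W, X}, V→{Z}, W→{Z}, X→{U, Y}, Y→{V, Y}, Z→{U}; now {U, V, W, X, Y, Z}.
Read '0': U→{U, W}, V→{W}, W→{V, X, Y}, X→{W, Y}, Y→{V}, Z→{Y}; now {U, V, W, X, Y}.
Read '1': U→{W, X}, V→{Z}, W→{Z}, X→{U, Y}, Y→{V, Y}; now {U, V, W, X, Y, Z}.
That set has 6 states.

6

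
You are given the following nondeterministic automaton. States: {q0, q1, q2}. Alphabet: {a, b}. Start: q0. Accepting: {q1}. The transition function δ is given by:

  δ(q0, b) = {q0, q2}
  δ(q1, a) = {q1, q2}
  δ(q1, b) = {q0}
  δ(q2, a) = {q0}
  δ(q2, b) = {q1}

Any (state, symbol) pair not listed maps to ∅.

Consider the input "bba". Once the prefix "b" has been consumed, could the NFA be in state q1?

Start in {q0}.
Read 'b': {q0} → {q0, q2}.
State q1 is not in {q0, q2}.

No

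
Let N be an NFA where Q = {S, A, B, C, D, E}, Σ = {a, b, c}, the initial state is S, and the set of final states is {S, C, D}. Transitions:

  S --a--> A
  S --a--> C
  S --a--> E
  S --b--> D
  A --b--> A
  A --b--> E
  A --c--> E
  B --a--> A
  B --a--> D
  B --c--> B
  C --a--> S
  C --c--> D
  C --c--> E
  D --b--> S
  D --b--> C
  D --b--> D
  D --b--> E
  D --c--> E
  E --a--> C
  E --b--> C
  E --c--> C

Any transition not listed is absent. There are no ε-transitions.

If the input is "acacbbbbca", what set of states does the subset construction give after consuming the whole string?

Start in {S}.
Read 'a': S→{A, C, E}; now {A, C, E}.
Read 'c': A→{E}, C→{D, E}, E→{C}; now {C, D, E}.
Read 'a': C→{S}, D→∅, E→{C}; now {S, C}.
Read 'c': S→∅, C→{D, E}; now {D, E}.
Read 'b': D→{S, C, D, E}, E→{C}; now {S, C, D, E}.
Read 'b': S→{D}, C→∅, D→{S, C, D, E}, E→{C}; now {S, C, D, E}.
Read 'b': S→{D}, C→∅, D→{S, C, D, E}, E→{C}; now {S, C, D, E}.
Read 'b': S→{D}, C→∅, D→{S, C, D, E}, E→{C}; now {S, C, D, E}.
Read 'c': S→∅, C→{D, E}, D→{E}, E→{C}; now {C, D, E}.
Read 'a': C→{S}, D→∅, E→{C}; now {S, C}.

{S, C}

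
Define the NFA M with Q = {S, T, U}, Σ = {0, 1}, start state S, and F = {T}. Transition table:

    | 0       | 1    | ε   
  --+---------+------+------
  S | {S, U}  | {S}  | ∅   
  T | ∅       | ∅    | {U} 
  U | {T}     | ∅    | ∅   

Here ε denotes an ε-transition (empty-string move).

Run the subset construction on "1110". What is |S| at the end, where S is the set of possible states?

2

Start in {S}.
Read '1': S→{S}; now {S}.
Read '1': S→{S}; now {S}.
Read '1': S→{S}; now {S}.
Read '0': S→{S, U}; now {S, U}.
That set has 2 states.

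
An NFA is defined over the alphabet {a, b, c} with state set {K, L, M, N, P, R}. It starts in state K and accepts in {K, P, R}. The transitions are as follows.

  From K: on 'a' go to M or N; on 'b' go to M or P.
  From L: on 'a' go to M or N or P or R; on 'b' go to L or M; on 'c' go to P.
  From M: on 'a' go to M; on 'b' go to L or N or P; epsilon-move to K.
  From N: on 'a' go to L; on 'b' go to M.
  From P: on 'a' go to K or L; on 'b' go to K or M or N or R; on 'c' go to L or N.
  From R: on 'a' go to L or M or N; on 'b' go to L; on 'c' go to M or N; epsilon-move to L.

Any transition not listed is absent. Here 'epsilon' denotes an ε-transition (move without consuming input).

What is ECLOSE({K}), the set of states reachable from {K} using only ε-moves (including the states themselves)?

Begin with {K}.
No ε-moves leave this set, so the closure equals the set itself.

{K}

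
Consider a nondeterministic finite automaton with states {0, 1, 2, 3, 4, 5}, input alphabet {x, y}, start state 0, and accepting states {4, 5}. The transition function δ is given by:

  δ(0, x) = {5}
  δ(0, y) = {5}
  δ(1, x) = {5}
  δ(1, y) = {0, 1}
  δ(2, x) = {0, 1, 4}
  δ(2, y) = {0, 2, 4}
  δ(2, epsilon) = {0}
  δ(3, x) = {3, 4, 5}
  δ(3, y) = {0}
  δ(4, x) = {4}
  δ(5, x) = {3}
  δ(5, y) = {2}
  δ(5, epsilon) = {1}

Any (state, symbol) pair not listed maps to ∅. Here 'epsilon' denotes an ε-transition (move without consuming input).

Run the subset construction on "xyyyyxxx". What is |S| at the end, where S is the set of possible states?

Start in {0}.
Read 'x': {0} → {1, 5}.
Read 'y': {1, 5} → {0, 1, 2}.
Read 'y': {0, 1, 2} → {0, 1, 2, 4, 5}.
Read 'y': {0, 1, 2, 4, 5} → {0, 1, 2, 4, 5}.
Read 'y': {0, 1, 2, 4, 5} → {0, 1, 2, 4, 5}.
Read 'x': {0, 1, 2, 4, 5} → {0, 1, 3, 4, 5}.
Read 'x': {0, 1, 3, 4, 5} → {1, 3, 4, 5}.
Read 'x': {1, 3, 4, 5} → {1, 3, 4, 5}.
That set has 4 states.

4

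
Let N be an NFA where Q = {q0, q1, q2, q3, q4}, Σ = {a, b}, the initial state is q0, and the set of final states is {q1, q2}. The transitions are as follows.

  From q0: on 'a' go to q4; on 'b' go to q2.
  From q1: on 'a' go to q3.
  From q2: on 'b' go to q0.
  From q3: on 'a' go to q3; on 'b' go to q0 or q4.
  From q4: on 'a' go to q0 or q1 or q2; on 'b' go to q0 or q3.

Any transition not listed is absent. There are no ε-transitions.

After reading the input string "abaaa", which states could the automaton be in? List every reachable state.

Start in {q0}.
Read 'a': q0→{q4}; now {q4}.
Read 'b': q4→{q0, q3}; now {q0, q3}.
Read 'a': q0→{q4}, q3→{q3}; now {q3, q4}.
Read 'a': q3→{q3}, q4→{q0, q1, q2}; now {q0, q1, q2, q3}.
Read 'a': q0→{q4}, q1→{q3}, q2→∅, q3→{q3}; now {q3, q4}.

{q3, q4}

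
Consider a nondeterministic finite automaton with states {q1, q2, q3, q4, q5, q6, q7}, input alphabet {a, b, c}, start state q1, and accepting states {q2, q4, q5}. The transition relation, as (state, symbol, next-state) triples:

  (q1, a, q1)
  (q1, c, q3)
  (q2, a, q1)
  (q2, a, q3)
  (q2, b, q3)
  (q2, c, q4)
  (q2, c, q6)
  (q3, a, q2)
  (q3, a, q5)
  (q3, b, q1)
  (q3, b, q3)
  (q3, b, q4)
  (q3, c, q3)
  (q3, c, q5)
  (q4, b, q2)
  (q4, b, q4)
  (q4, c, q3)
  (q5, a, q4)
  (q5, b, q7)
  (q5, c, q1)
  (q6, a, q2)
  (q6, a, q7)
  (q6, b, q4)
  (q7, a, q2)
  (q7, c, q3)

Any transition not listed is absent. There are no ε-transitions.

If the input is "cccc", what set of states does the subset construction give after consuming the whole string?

{q1, q3, q5}

Start in {q1}.
Read 'c': {q1} → {q3}.
Read 'c': {q3} → {q3, q5}.
Read 'c': {q3, q5} → {q1, q3, q5}.
Read 'c': {q1, q3, q5} → {q1, q3, q5}.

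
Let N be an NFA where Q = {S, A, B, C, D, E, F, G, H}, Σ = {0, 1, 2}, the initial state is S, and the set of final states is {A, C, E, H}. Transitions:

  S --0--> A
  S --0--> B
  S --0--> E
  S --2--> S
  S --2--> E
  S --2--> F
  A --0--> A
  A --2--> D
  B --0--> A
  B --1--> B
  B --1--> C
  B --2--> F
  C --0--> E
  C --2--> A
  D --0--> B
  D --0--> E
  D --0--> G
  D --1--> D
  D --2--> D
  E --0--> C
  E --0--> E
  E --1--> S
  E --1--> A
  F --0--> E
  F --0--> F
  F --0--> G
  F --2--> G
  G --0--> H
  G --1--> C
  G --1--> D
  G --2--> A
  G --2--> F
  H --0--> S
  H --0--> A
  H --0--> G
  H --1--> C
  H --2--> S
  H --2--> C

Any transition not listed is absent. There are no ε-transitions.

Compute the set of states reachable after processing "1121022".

Start in {S}.
Read '1': {S} → ∅.
The set is empty and remains empty for the remaining 6 symbols.

∅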